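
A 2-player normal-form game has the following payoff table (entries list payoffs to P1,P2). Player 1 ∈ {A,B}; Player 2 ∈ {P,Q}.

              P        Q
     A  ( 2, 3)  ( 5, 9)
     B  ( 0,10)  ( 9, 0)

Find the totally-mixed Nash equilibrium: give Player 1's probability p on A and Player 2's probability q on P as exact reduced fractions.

p=5/8, q=2/3

P1 indiff ⇒ q·2+(1-q)·5 = q·0+(1-q)·9 ⇒ q(2) = (1-q)(4) ⇒ q = 2/3
P2 indiff ⇒ p·3+(1-p)·10 = p·9+(1-p)·0 ⇒ p(-6) = (1-p)(-10) ⇒ p = 5/8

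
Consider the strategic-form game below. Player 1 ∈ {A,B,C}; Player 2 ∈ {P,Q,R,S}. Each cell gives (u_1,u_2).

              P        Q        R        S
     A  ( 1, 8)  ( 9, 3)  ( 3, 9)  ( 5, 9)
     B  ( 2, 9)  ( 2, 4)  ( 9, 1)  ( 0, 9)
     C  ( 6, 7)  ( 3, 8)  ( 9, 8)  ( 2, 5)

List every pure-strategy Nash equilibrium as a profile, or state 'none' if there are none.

(A,P): not NE [P1→C gives 6>1; P2→S gives 9>8]
(A,Q): not NE [P2→S gives 9>3]
(A,R): not NE [P1→C gives 9>3]
(A,S): NE
(B,P): not NE [P1→C gives 6>2]
(B,Q): not NE [P1→A gives 9>2; P2→S gives 9>4]
(B,R): not NE [P2→S gives 9>1]
(B,S): not NE [P1→A gives 5>0]
(C,P): not NE [P2→R gives 8>7]
(C,Q): not NE [P1→A gives 9>3]
(C,R): NE
(C,S): not NE [P1→A gives 5>2; P2→R gives 8>5]

NE set: (A,S), (C,R)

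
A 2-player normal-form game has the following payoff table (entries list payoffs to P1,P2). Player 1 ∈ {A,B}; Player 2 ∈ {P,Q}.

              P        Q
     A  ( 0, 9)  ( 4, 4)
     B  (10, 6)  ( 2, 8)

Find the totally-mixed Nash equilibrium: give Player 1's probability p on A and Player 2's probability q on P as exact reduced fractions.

P1 indiff ⇒ q·0+(1-q)·4 = q·10+(1-q)·2 ⇒ q(-10) = (1-q)(-2) ⇒ q = 1/6
P2 indiff ⇒ p·9+(1-p)·6 = p·4+(1-p)·8 ⇒ p(5) = (1-p)(2) ⇒ p = 2/7

(p,q) = (2/7, 1/6)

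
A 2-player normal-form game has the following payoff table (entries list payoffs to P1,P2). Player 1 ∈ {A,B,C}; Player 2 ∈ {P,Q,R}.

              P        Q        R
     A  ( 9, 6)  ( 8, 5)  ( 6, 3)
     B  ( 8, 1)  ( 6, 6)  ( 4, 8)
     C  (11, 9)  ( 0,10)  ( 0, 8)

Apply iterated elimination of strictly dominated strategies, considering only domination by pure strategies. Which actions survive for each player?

IESDS → P1:{A,C} P2:{P,Q}

P1 drop B (A beats it: P:9>8 Q:8>6 R:6>4)
P2 drop R (P beats it: A:6>3 C:9>8)
P1→{A,C} P2→{P,Q}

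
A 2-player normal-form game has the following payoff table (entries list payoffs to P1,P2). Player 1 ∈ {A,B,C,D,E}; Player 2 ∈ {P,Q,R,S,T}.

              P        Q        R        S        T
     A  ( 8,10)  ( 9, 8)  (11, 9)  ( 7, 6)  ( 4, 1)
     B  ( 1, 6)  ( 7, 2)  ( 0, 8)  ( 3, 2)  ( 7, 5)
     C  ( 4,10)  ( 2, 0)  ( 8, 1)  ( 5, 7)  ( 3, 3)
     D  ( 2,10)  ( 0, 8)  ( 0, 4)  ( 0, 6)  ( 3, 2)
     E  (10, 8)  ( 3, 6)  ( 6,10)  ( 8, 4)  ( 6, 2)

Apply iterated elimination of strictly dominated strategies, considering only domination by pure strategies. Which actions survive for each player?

P1 drop C (A beats it: P:8>4 Q:9>2 R:11>8 S:7>5 T:4>3)
P1 drop D (A beats it: P:8>2 Q:9>0 R:11>0 S:7>0 T:4>3)
P2 drop Q (P beats it: A:10>8 B:6>2 E:8>6)
P2 drop S (P beats it: A:10>6 B:6>2 E:8>4)
P2 drop T (P beats it: A:10>1 B:6>5 E:8>2)
P1 drop B (A beats it: P:8>1 R:11>0)
P1→{A,E} P2→{P,R}

IESDS → P1:{A,E} P2:{P,R}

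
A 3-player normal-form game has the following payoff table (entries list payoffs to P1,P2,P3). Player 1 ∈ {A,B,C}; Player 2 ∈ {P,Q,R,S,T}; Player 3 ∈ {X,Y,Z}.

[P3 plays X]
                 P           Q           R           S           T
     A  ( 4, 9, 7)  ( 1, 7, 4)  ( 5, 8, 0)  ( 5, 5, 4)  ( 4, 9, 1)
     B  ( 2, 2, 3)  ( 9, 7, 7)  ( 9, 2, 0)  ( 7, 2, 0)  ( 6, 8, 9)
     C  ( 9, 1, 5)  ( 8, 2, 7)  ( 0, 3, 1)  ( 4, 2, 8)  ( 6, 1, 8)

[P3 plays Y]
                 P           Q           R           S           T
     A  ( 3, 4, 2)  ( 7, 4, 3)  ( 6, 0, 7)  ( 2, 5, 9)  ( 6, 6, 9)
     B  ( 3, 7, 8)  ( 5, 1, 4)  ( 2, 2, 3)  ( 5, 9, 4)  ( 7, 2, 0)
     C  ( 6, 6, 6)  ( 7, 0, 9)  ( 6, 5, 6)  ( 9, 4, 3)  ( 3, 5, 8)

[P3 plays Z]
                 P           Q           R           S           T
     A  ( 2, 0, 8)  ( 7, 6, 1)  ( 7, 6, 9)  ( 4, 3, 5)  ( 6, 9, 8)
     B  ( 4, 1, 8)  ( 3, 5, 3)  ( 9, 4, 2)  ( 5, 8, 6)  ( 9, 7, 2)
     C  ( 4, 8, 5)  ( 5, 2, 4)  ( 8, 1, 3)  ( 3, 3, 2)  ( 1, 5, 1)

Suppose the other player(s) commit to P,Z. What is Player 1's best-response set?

u_1(A vs P,Z) = 2
u_1(B vs P,Z) = 4
u_1(C vs P,Z) = 4
max payoff 4 at {B,C}

argmax u_1 = {B,C}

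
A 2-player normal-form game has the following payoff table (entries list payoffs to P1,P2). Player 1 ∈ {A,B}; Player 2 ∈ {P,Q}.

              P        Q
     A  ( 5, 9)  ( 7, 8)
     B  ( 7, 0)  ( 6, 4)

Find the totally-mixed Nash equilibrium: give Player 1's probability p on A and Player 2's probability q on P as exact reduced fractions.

P1 indiff ⇒ q·5+(1-q)·7 = q·7+(1-q)·6 ⇒ q(-2) = (1-q)(-1) ⇒ q = 1/3
P2 indiff ⇒ p·9+(1-p)·0 = p·8+(1-p)·4 ⇒ p(1) = (1-p)(4) ⇒ p = 4/5

(p,q) = (4/5, 1/3)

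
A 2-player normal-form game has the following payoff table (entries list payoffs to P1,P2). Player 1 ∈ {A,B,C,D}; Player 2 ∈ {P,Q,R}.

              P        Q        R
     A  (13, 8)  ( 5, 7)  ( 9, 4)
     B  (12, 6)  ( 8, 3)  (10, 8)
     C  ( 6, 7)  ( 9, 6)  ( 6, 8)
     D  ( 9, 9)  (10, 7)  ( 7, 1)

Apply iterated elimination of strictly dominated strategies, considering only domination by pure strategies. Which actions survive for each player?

P1 drop C (D beats it: P:9>6 Q:10>9 R:7>6)
P2 drop Q (P beats it: A:8>7 B:6>3 D:9>7)
P1 drop D (A beats it: P:13>9 R:9>7)
P1→{A,B} P2→{P,R}

Survivors P1:{A,B} P2:{P,R}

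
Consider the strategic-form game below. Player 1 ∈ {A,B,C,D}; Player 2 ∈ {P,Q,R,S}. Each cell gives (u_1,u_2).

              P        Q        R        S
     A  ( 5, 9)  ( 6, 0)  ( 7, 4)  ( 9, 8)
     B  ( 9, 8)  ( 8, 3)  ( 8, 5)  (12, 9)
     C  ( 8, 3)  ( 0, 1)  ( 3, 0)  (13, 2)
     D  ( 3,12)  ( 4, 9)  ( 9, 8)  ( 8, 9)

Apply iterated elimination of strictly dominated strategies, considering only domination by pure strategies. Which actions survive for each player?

P1 drop A (B beats it: P:9>5 Q:8>6 R:8>7 S:12>9)
P2 drop Q (P beats it: B:8>3 C:3>1 D:12>9)
P2 drop R (P beats it: B:8>5 C:3>0 D:12>8)
P1 drop D (B beats it: P:9>3 S:12>8)
P1→{B,C} P2→{P,S}

IESDS → P1:{B,C} P2:{P,S}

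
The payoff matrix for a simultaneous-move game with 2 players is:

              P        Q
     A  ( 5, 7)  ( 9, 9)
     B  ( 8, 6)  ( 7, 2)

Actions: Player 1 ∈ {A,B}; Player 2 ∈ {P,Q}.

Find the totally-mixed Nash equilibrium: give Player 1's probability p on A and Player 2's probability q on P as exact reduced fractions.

p=2/3, q=2/5

P1 indiff ⇒ q·5+(1-q)·9 = q·8+(1-q)·7 ⇒ q(-3) = (1-q)(-2) ⇒ q = 2/5
P2 indiff ⇒ p·7+(1-p)·6 = p·9+(1-p)·2 ⇒ p(-2) = (1-p)(-4) ⇒ p = 2/3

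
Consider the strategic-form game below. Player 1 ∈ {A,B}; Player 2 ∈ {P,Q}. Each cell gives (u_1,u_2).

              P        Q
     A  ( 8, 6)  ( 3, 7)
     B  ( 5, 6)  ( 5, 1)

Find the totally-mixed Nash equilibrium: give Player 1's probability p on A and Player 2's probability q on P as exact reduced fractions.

P1 indiff ⇒ q·8+(1-q)·3 = q·5+(1-q)·5 ⇒ q(3) = (1-q)(2) ⇒ q = 2/5
P2 indiff ⇒ p·6+(1-p)·6 = p·7+(1-p)·1 ⇒ p(-1) = (1-p)(-5) ⇒ p = 5/6

p=5/6, q=2/5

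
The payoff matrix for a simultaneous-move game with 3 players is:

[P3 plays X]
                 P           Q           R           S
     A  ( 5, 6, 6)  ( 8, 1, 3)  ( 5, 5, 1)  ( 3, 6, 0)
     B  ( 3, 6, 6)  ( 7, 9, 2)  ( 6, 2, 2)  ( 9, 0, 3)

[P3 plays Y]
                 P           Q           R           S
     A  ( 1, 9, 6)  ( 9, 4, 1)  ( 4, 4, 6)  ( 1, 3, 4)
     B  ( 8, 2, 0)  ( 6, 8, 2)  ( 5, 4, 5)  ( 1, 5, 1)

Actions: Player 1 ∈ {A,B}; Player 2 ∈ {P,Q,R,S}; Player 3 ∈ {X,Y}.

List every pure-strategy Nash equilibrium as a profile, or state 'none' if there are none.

(A,P,X): NE
(A,P,Y): not NE [P1→B gives 8>1]
(A,Q,X): not NE [P2→S gives 6>1]
(A,Q,Y): not NE [P2→P gives 9>4; P3→X gives 3>1]
(A,R,X): not NE [P1→B gives 6>5; P2→S gives 6>5; P3→Y gives 6>1]
(A,R,Y): not NE [P1→B gives 5>4; P2→P gives 9>4]
(A,S,X): not NE [P1→B gives 9>3; P3→Y gives 4>0]
(A,S,Y): not NE [P2→P gives 9>3]
(B,P,X): not NE [P1→A gives 5>3; P2→Q gives 9>6]
(B,P,Y): not NE [P2→Q gives 8>2; P3→X gives 6>0]
(B,Q,X): not NE [P1→A gives 8>7]
(B,Q,Y): not NE [P1→A gives 9>6]
(B,R,X): not NE [P2→Q gives 9>2; P3→Y gives 5>2]
(B,R,Y): not NE [P2→Q gives 8>4]
(B,S,X): not NE [P2→Q gives 9>0]
(B,S,Y): not NE [P2→Q gives 8>5; P3→X gives 3>1]

Nash profiles: (A,P,X)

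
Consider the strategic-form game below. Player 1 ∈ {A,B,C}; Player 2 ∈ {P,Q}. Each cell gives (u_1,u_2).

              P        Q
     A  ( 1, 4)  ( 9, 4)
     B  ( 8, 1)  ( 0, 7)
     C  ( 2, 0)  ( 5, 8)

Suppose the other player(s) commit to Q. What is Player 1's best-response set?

u_1(A vs Q) = 9
u_1(B vs Q) = 0
u_1(C vs Q) = 5
max payoff 9 at {A}

BR_1 = {A}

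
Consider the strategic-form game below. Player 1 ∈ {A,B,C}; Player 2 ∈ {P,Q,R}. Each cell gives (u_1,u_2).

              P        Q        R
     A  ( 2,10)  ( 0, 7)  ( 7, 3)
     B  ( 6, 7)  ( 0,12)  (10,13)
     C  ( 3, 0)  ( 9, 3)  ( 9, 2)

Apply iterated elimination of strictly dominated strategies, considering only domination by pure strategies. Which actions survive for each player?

Remaining: P1:{B,C} P2:{Q,R}

P1 drop A (C beats it: P:3>2 Q:9>0 R:9>7)
P2 drop P (Q beats it: B:12>7 C:3>0)
P1→{B,C} P2→{Q,R}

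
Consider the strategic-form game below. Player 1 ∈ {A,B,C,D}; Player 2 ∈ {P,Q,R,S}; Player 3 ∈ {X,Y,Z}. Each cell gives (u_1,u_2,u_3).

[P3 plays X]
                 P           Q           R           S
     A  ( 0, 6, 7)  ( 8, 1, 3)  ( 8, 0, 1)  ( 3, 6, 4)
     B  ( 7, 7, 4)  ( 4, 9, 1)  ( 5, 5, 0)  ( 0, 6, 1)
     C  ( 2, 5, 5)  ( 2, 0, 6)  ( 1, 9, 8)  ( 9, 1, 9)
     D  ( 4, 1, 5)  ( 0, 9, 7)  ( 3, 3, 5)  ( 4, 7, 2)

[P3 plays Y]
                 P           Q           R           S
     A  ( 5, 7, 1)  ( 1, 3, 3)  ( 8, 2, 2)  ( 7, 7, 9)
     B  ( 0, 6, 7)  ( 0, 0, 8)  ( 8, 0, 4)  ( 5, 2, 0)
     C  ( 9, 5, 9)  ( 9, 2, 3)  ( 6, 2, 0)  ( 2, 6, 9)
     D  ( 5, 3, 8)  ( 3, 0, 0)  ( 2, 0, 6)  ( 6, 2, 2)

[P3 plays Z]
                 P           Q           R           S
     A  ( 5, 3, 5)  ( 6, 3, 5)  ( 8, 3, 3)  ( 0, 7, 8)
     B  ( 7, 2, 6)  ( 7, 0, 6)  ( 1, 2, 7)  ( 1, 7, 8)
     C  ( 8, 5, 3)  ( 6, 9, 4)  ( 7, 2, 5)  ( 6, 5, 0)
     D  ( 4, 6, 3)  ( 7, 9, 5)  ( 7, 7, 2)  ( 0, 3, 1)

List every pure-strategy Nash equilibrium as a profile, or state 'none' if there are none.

PSNE = {(A,S,Y)}

(A,P,X): not NE [P1→B gives 7>0]
(A,P,Y): not NE [P1→C gives 9>5; P3→X gives 7>1]
(A,P,Z): not NE [P1→C gives 8>5; P2→S gives 7>3; P3→X gives 7>5]
(A,Q,X): not NE [P2→S gives 6>1; P3→Z gives 5>3]
(A,Q,Y): not NE [P1→C gives 9>1; P2→S gives 7>3; P3→Z gives 5>3]
(A,Q,Z): not NE [P1→D gives 7>6; P2→S gives 7>3]
(A,R,X): not NE [P2→S gives 6>0; P3→Z gives 3>1]
(A,R,Y): not NE [P2→S gives 7>2; P3→Z gives 3>2]
(A,R,Z): not NE [P2→S gives 7>3]
(A,S,X): not NE [P1→C gives 9>3; P3→Y gives 9>4]
(A,S,Y): NE
(A,S,Z): not NE [P1→C gives 6>0; P3→Y gives 9>8]
(B,P,X): not NE [P2→Q gives 9>7; P3→Y gives 7>4]
(B,P,Y): not NE [P1→C gives 9>0]
(B,P,Z): not NE [P1→C gives 8>7; P2→S gives 7>2; P3→Y gives 7>6]
(B,Q,X): not NE [P1→A gives 8>4; P3→Y gives 8>1]
(B,Q,Y): not NE [P1→C gives 9>0; P2→P gives 6>0]
(B,Q,Z): not NE [P2→S gives 7>0; P3→Y gives 8>6]
(B,R,X): not NE [P1→A gives 8>5; P2→Q gives 9>5; P3→Z gives 7>0]
(B,R,Y): not NE [P2→P gives 6>0; P3→Z gives 7>4]
(B,R,Z): not NE [P1→A gives 8>1; P2→S gives 7>2]
(B,S,X): not NE [P1→C gives 9>0; P2→Q gives 9>6; P3→Z gives 8>1]
(B,S,Y): not NE [P1→A gives 7>5; P2→P gives 6>2; P3→Z gives 8>0]
(B,S,Z): not NE [P1→C gives 6>1]
(C,P,X): not NE [P1→B gives 7>2; P2→R gives 9>5; P3→Y gives 9>5]
(C,P,Y): not NE [P2→S gives 6>5]
(C,P,Z): not NE [P2→Q gives 9>5; P3→Y gives 9>3]
(C,Q,X): not NE [P1→A gives 8>2; P2→R gives 9>0]
(C,Q,Y): not NE [P2→S gives 6>2; P3→X gives 6>3]
(C,Q,Z): not NE [P1→D gives 7>6; P3→X gives 6>4]
(C,R,X): not NE [P1→A gives 8>1]
(C,R,Y): not NE [P1→B gives 8>6; P2→S gives 6>2; P3→X gives 8>0]
(C,R,Z): not NE [P1→A gives 8>7; P2→Q gives 9>2; P3→X gives 8>5]
(C,S,X): not NE [P2→R gives 9>1]
(C,S,Y): not NE [P1→A gives 7>2]
(C,S,Z): not NE [P2→Q gives 9>5; P3→Y gives 9>0]
(D,P,X): not NE [P1→B gives 7>4; P2→Q gives 9>1; P3→Y gives 8>5]
(D,P,Y): not NE [P1→C gives 9>5]
(D,P,Z): not NE [P1→C gives 8>4; P2→Q gives 9>6; P3→Y gives 8>3]
(D,Q,X): not NE [P1→A gives 8>0]
(D,Q,Y): not NE [P1→C gives 9>3; P2→P gives 3>0; P3→X gives 7>0]
(D,Q,Z): not NE [P3→X gives 7>5]
(D,R,X): not NE [P1→A gives 8>3; P2→Q gives 9>3; P3→Y gives 6>5]
(D,R,Y): not NE [P1→B gives 8>2; P2→P gives 3>0]
(D,R,Z): not NE [P1→A gives 8>7; P2→Q gives 9>7; P3→Y gives 6>2]
(D,S,X): not NE [P1→C gives 9>4; P2→Q gives 9>7]
(D,S,Y): not NE [P1→A gives 7>6; P2→P gives 3>2]
(D,S,Z): not NE [P1→C gives 6>0; P2→Q gives 9>3; P3→Y gives 2>1]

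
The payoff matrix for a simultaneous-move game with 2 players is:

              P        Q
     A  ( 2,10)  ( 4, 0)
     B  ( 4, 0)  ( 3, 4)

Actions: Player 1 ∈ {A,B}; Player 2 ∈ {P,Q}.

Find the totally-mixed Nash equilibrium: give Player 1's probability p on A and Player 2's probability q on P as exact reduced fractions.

P1 indiff ⇒ q·2+(1-q)·4 = q·4+(1-q)·3 ⇒ q(-2) = (1-q)(-1) ⇒ q = 1/3
P2 indiff ⇒ p·10+(1-p)·0 = p·0+(1-p)·4 ⇒ p(10) = (1-p)(4) ⇒ p = 2/7

p=2/7, q=1/3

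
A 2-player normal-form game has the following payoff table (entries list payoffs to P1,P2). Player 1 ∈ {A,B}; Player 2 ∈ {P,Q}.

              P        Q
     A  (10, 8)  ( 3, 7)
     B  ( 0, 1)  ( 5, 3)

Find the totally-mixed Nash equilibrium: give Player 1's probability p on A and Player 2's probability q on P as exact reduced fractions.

p=2/3, q=1/6

P1 indiff ⇒ q·10+(1-q)·3 = q·0+(1-q)·5 ⇒ q(10) = (1-q)(2) ⇒ q = 1/6
P2 indiff ⇒ p·8+(1-p)·1 = p·7+(1-p)·3 ⇒ p(1) = (1-p)(2) ⇒ p = 2/3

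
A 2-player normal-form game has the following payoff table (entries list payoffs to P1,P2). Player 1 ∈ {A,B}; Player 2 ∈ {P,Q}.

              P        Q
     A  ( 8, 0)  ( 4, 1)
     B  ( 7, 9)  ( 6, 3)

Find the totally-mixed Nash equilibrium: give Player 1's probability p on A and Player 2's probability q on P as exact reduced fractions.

P1 indiff ⇒ q·8+(1-q)·4 = q·7+(1-q)·6 ⇒ q(1) = (1-q)(2) ⇒ q = 2/3
P2 indiff ⇒ p·0+(1-p)·9 = p·1+(1-p)·3 ⇒ p(-1) = (1-p)(-6) ⇒ p = 6/7

p=6/7, q=2/3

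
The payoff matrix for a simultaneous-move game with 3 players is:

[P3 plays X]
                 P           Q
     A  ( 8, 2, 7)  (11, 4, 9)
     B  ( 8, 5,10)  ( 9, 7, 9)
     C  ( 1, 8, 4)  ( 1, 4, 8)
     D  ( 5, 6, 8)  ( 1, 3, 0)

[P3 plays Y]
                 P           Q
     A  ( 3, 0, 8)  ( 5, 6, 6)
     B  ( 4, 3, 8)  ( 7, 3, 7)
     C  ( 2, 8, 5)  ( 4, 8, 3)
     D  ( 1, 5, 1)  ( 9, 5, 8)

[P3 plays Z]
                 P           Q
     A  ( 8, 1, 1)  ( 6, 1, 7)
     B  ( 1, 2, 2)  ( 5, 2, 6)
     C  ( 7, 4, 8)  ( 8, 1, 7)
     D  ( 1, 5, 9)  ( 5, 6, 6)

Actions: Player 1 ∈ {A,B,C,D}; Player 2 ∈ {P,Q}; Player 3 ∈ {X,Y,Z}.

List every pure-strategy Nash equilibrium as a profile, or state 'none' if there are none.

(A,P,X): not NE [P2→Q gives 4>2; P3→Y gives 8>7]
(A,P,Y): not NE [P1→B gives 4>3; P2→Q gives 6>0]
(A,P,Z): not NE [P3→Y gives 8>1]
(A,Q,X): NE
(A,Q,Y): not NE [P1→D gives 9>5; P3→X gives 9>6]
(A,Q,Z): not NE [P1→C gives 8>6; P3→X gives 9>7]
(B,P,X): not NE [P2→Q gives 7>5]
(B,P,Y): not NE [P3→X gives 10>8]
(B,P,Z): not NE [P1→A gives 8>1; P3→X gives 10>2]
(B,Q,X): not NE [P1→A gives 11>9]
(B,Q,Y): not NE [P1→D gives 9>7; P3→X gives 9>7]
(B,Q,Z): not NE [P1→C gives 8>5; P3→X gives 9>6]
(C,P,X): not NE [P1→B gives 8>1; P3→Z gives 8>4]
(C,P,Y): not NE [P1→B gives 4>2; P3→Z gives 8>5]
(C,P,Z): not NE [P1→A gives 8>7]
(C,Q,X): not NE [P1→A gives 11>1; P2→P gives 8>4]
(C,Q,Y): not NE [P1→D gives 9>4; P3→X gives 8>3]
(C,Q,Z): not NE [P2→P gives 4>1; P3→X gives 8>7]
(D,P,X): not NE [P1→B gives 8>5; P3→Z gives 9>8]
(D,P,Y): not NE [P1→B gives 4>1; P3→Z gives 9>1]
(D,P,Z): not NE [P1→A gives 8>1; P2→Q gives 6>5]
(D,Q,X): not NE [P1→A gives 11>1; P2→P gives 6>3; P3→Y gives 8>0]
(D,Q,Y): NE
(D,Q,Z): not NE [P1→C gives 8>5; P3→Y gives 8>6]

PSNE = {(A,Q,X), (D,Q,Y)}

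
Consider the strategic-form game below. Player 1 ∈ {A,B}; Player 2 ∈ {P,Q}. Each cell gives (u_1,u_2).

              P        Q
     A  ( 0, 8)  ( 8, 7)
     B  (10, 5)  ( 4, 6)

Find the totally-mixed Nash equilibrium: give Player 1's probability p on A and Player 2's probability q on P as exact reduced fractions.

p=1/2, q=2/7

P1 indiff ⇒ q·0+(1-q)·8 = q·10+(1-q)·4 ⇒ q(-10) = (1-q)(-4) ⇒ q = 2/7
P2 indiff ⇒ p·8+(1-p)·5 = p·7+(1-p)·6 ⇒ p(1) = (1-p)(1) ⇒ p = 1/2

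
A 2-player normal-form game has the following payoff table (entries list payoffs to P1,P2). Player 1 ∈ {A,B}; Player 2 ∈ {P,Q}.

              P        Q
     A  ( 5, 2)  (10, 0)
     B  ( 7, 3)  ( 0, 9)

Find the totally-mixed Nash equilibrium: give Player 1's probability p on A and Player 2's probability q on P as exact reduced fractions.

P1 mixes 3/4 on A; P2 mixes 5/6 on P

P1 indiff ⇒ q·5+(1-q)·10 = q·7+(1-q)·0 ⇒ q(-2) = (1-q)(-10) ⇒ q = 5/6
P2 indiff ⇒ p·2+(1-p)·3 = p·0+(1-p)·9 ⇒ p(2) = (1-p)(6) ⇒ p = 3/4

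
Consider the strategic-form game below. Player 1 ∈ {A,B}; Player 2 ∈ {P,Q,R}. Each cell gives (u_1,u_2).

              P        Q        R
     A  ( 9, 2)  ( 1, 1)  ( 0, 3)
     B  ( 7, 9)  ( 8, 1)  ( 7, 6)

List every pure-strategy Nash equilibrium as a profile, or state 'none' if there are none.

(A,P): not NE [P2→R gives 3>2]
(A,Q): not NE [P1→B gives 8>1; P2→R gives 3>1]
(A,R): not NE [P1→B gives 7>0]
(B,P): not NE [P1→A gives 9>7]
(B,Q): not NE [P2→P gives 9>1]
(B,R): not NE [P2→P gives 9>6]

PSNE: ∅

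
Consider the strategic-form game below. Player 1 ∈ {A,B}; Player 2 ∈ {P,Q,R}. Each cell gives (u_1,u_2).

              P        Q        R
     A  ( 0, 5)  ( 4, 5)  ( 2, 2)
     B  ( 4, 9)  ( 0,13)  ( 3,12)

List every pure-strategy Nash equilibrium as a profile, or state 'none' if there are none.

(A,P): not NE [P1→B gives 4>0]
(A,Q): NE
(A,R): not NE [P1→B gives 3>2; P2→Q gives 5>2]
(B,P): not NE [P2→Q gives 13>9]
(B,Q): not NE [P1→A gives 4>0]
(B,R): not NE [P2→Q gives 13>12]

PSNE = {(A,Q)}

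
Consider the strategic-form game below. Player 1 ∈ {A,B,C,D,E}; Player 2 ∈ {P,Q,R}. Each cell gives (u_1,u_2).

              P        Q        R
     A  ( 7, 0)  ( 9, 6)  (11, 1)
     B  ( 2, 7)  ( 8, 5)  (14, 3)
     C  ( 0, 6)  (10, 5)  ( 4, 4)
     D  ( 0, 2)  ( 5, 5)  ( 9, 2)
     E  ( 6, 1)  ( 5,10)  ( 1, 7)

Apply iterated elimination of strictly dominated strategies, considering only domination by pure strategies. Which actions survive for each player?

P1 drop D (A beats it: P:7>0 Q:9>5 R:11>9)
P1 drop E (A beats it: P:7>6 Q:9>5 R:11>1)
P2 drop R (Q beats it: A:6>1 B:5>3 C:5>4)
P1 drop B (A beats it: P:7>2 Q:9>8)
P1→{A,C} P2→{P,Q}

Remaining: P1:{A,C} P2:{P,Q}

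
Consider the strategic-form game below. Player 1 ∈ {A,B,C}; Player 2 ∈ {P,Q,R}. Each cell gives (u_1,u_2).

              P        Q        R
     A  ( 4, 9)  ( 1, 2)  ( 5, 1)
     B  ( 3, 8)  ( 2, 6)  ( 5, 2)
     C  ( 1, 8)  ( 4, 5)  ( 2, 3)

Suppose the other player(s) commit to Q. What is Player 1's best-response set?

u_1(A vs Q) = 1
u_1(B vs Q) = 2
u_1(C vs Q) = 4
max payoff 4 at {C}

argmax u_1 = {C}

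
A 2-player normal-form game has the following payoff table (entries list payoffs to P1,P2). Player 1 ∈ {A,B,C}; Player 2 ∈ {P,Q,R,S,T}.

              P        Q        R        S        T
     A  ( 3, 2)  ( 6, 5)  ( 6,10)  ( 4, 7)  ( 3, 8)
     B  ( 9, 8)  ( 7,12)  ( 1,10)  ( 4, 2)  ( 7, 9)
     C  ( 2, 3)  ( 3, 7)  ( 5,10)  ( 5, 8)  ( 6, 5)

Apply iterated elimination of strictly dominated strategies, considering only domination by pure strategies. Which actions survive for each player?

Survivors P1:{A,B} P2:{Q,R}

P2 drop P (Q beats it: A:5>2 B:12>8 C:7>3)
P2 drop S (R beats it: A:10>7 B:10>2 C:10>8)
P2 drop T (R beats it: A:10>8 B:10>9 C:10>5)
P1 drop C (A beats it: Q:6>3 R:6>5)
P1→{A,B} P2→{Q,R}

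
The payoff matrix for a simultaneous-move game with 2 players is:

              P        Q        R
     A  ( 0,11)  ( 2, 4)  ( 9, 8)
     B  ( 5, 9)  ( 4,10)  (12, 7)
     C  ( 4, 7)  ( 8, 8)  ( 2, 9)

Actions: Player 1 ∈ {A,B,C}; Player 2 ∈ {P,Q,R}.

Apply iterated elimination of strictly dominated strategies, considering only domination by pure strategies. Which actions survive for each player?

Remaining: P1:{B,C} P2:{Q,R}

P1 drop A (B beats it: P:5>0 Q:4>2 R:12>9)
P2 drop P (Q beats it: B:10>9 C:8>7)
P1→{B,C} P2→{Q,R}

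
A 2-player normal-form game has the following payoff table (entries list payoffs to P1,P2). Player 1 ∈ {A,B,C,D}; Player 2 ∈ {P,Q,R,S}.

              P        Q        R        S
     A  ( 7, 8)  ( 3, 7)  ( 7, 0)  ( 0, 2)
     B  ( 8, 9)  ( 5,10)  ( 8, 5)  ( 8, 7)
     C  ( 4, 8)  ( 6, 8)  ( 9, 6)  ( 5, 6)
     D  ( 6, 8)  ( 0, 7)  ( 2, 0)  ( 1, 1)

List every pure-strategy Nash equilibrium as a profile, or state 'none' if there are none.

(A,P): not NE [P1→B gives 8>7]
(A,Q): not NE [P1→C gives 6>3; P2→P gives 8>7]
(A,R): not NE [P1→C gives 9>7; P2→P gives 8>0]
(A,S): not NE [P1→B gives 8>0; P2→P gives 8>2]
(B,P): not NE [P2→Q gives 10>9]
(B,Q): not NE [P1→C gives 6>5]
(B,R): not NE [P1→C gives 9>8; P2→Q gives 10>5]
(B,S): not NE [P2→Q gives 10>7]
(C,P): not NE [P1→B gives 8>4]
(C,Q): NE
(C,R): not NE [P2→Q gives 8>6]
(C,S): not NE [P1→B gives 8>5; P2→Q gives 8>6]
(D,P): not NE [P1→B gives 8>6]
(D,Q): not NE [P1→C gives 6>0; P2→P gives 8>7]
(D,R): not NE [P1→C gives 9>2; P2→P gives 8>0]
(D,S): not NE [P1→B gives 8>1; P2→P gives 8>1]

Nash profiles: (C,Q)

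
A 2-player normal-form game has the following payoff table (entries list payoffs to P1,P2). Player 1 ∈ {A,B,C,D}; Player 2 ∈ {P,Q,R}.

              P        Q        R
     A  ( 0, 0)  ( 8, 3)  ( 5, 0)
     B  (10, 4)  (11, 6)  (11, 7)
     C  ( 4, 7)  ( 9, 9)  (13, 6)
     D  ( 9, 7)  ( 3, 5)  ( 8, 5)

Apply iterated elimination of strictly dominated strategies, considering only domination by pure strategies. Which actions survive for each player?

Survivors P1:{B,C} P2:{Q,R}

P1 drop A (B beats it: P:10>0 Q:11>8 R:11>5)
P1 drop D (B beats it: P:10>9 Q:11>3 R:11>8)
P2 drop P (Q beats it: B:6>4 C:9>7)
P1→{B,C} P2→{Q,R}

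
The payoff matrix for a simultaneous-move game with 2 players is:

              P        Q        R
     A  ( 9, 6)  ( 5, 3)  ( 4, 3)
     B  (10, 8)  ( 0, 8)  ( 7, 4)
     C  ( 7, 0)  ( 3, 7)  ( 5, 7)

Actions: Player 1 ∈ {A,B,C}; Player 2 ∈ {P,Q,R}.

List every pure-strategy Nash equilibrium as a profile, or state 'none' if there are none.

NE set: (B,P)

(A,P): not NE [P1→B gives 10>9]
(A,Q): not NE [P2→P gives 6>3]
(A,R): not NE [P1→B gives 7>4; P2→P gives 6>3]
(B,P): NE
(B,Q): not NE [P1→A gives 5>0]
(B,R): not NE [P2→Q gives 8>4]
(C,P): not NE [P1→B gives 10>7; P2→R gives 7>0]
(C,Q): not NE [P1→A gives 5>3]
(C,R): not NE [P1→B gives 7>5]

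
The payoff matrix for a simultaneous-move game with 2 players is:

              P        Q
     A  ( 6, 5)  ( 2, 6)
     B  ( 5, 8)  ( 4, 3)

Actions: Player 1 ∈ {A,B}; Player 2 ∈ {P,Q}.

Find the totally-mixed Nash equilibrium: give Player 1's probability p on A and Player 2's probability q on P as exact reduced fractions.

P1 indiff ⇒ q·6+(1-q)·2 = q·5+(1-q)·4 ⇒ q(1) = (1-q)(2) ⇒ q = 2/3
P2 indiff ⇒ p·5+(1-p)·8 = p·6+(1-p)·3 ⇒ p(-1) = (1-p)(-5) ⇒ p = 5/6

P1 mixes 5/6 on A; P2 mixes 2/3 on P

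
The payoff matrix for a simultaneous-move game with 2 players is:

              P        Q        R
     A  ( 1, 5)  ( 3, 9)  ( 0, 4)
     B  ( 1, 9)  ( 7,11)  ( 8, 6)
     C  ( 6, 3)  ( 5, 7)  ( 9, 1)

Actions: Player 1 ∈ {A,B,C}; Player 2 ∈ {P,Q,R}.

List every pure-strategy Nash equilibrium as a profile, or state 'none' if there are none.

NE set: (B,Q)

(A,P): not NE [P1→C gives 6>1; P2→Q gives 9>5]
(A,Q): not NE [P1→B gives 7>3]
(A,R): not NE [P1→C gives 9>0; P2→Q gives 9>4]
(B,P): not NE [P1→C gives 6>1; P2→Q gives 11>9]
(B,Q): NE
(B,R): not NE [P1→C gives 9>8; P2→Q gives 11>6]
(C,P): not NE [P2→Q gives 7>3]
(C,Q): not NE [P1→B gives 7>5]
(C,R): not NE [P2→Q gives 7>1]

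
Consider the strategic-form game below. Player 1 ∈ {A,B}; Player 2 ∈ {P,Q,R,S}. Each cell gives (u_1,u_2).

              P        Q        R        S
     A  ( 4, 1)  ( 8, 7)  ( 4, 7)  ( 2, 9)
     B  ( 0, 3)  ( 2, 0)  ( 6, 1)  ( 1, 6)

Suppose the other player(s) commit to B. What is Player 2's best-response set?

u_2(P vs B) = 3
u_2(Q vs B) = 0
u_2(R vs B) = 1
u_2(S vs B) = 6
max payoff 6 at {S}

P2 best: {S}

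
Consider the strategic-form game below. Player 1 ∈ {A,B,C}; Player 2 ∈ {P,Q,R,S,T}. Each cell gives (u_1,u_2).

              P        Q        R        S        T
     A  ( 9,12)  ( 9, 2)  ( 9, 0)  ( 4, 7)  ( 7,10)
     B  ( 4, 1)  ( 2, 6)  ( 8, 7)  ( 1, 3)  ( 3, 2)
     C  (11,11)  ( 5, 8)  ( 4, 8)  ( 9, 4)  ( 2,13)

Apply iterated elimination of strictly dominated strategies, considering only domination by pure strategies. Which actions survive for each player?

P1 drop B (A beats it: P:9>4 Q:9>2 R:9>8 S:4>1 T:7>3)
P2 drop Q (P beats it: A:12>2 C:11>8)
P2 drop R (P beats it: A:12>0 C:11>8)
P2 drop S (P beats it: A:12>7 C:11>4)
P1→{A,C} P2→{P,T}

Remaining: P1:{A,C} P2:{P,T}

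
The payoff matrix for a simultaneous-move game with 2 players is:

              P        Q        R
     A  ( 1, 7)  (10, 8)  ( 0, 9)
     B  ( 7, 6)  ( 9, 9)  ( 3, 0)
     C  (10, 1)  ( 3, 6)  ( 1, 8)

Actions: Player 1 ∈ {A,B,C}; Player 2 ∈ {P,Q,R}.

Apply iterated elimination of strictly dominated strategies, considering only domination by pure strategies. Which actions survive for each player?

IESDS → P1:{A,B} P2:{Q,R}

P2 drop P (Q beats it: A:8>7 B:9>6 C:6>1)
P1 drop C (B beats it: Q:9>3 R:3>1)
P1→{A,B} P2→{Q,R}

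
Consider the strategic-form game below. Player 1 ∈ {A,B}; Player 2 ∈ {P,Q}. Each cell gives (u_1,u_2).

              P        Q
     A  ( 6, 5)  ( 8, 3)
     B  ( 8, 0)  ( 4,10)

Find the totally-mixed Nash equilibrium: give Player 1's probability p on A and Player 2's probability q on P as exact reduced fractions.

p=5/6, q=2/3

P1 indiff ⇒ q·6+(1-q)·8 = q·8+(1-q)·4 ⇒ q(-2) = (1-q)(-4) ⇒ q = 2/3
P2 indiff ⇒ p·5+(1-p)·0 = p·3+(1-p)·10 ⇒ p(2) = (1-p)(10) ⇒ p = 5/6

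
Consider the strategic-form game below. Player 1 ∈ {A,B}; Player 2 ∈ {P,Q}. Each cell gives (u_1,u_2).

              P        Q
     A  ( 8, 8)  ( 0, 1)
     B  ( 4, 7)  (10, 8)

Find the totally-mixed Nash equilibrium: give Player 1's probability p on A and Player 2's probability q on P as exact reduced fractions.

P1 indiff ⇒ q·8+(1-q)·0 = q·4+(1-q)·10 ⇒ q(4) = (1-q)(10) ⇒ q = 5/7
P2 indiff ⇒ p·8+(1-p)·7 = p·1+(1-p)·8 ⇒ p(7) = (1-p)(1) ⇒ p = 1/8

p=1/8, q=5/7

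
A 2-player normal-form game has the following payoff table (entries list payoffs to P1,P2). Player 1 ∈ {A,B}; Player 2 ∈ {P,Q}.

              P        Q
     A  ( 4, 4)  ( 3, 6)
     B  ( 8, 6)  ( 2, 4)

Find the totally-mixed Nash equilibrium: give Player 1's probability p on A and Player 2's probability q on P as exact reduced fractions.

p=1/2, q=1/5

P1 indiff ⇒ q·4+(1-q)·3 = q·8+(1-q)·2 ⇒ q(-4) = (1-q)(-1) ⇒ q = 1/5
P2 indiff ⇒ p·4+(1-p)·6 = p·6+(1-p)·4 ⇒ p(-2) = (1-p)(-2) ⇒ p = 1/2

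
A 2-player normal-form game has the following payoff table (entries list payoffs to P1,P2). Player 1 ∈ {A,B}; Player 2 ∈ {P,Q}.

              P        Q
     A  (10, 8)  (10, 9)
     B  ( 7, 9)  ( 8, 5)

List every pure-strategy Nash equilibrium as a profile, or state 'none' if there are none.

(A,P): not NE [P2→Q gives 9>8]
(A,Q): NE
(B,P): not NE [P1→A gives 10>7]
(B,Q): not NE [P1→A gives 10>8; P2→P gives 9>5]

Nash profiles: (A,Q)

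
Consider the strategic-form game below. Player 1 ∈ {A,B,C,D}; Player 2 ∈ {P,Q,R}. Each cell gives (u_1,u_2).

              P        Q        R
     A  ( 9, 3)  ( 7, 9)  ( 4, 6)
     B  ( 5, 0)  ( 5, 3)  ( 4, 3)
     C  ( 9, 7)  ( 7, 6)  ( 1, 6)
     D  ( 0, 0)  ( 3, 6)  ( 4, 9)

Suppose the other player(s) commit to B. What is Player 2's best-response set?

u_2(P vs B) = 0
u_2(Q vs B) = 3
u_2(R vs B) = 3
max payoff 3 at {Q,R}

P2 best: {Q,R}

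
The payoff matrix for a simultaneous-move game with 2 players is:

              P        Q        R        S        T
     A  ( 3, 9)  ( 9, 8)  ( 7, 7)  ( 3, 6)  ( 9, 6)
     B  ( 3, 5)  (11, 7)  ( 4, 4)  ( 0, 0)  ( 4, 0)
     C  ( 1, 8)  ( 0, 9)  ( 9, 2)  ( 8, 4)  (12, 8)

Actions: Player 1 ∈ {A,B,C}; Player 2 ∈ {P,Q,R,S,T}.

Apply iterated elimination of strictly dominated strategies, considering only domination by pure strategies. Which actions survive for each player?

P2 drop R (P beats it: A:9>7 B:5>4 C:8>2)
P2 drop S (P beats it: A:9>6 B:5>0 C:8>4)
P2 drop T (Q beats it: A:8>6 B:7>0 C:9>8)
P1 drop C (A beats it: P:3>1 Q:9>0)
P1→{A,B} P2→{P,Q}

IESDS → P1:{A,B} P2:{P,Q}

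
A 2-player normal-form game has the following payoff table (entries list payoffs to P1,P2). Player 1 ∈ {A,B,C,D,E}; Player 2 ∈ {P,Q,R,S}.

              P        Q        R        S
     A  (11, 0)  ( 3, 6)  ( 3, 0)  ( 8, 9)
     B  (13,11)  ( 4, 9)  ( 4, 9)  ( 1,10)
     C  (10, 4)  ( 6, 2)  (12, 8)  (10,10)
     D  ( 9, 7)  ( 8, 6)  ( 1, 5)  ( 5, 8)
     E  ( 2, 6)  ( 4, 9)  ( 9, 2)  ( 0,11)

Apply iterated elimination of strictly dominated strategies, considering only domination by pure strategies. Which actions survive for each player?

IESDS → P1:{A,B,C} P2:{P,S}

P1 drop E (C beats it: P:10>2 Q:6>4 R:12>9 S:10>0)
P2 drop Q (S beats it: A:9>6 B:10>9 C:10>2 D:8>6)
P1 drop D (A beats it: P:11>9 R:3>1 S:8>5)
P2 drop R (S beats it: A:9>0 B:10>9 C:10>8)
P1→{A,B,C} P2→{P,S}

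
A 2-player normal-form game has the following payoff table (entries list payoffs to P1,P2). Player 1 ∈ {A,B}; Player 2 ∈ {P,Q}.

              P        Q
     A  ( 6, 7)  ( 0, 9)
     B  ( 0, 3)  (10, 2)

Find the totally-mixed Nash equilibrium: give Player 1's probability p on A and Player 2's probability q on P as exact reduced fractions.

(p,q) = (1/3, 5/8)

P1 indiff ⇒ q·6+(1-q)·0 = q·0+(1-q)·10 ⇒ q(6) = (1-q)(10) ⇒ q = 5/8
P2 indiff ⇒ p·7+(1-p)·3 = p·9+(1-p)·2 ⇒ p(-2) = (1-p)(-1) ⇒ p = 1/3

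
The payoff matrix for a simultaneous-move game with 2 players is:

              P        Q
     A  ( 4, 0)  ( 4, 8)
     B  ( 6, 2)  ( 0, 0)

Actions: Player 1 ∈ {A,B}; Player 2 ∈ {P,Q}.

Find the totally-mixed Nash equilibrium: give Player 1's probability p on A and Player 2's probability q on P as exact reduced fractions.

P1 indiff ⇒ q·4+(1-q)·4 = q·6+(1-q)·0 ⇒ q(-2) = (1-q)(-4) ⇒ q = 2/3
P2 indiff ⇒ p·0+(1-p)·2 = p·8+(1-p)·0 ⇒ p(-8) = (1-p)(-2) ⇒ p = 1/5

P1 mixes 1/5 on A; P2 mixes 2/3 on P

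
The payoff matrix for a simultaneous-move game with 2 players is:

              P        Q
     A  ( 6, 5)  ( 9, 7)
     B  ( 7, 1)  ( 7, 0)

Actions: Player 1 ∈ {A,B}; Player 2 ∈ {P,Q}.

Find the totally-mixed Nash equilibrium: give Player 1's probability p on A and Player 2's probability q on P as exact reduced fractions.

P1 indiff ⇒ q·6+(1-q)·9 = q·7+(1-q)·7 ⇒ q(-1) = (1-q)(-2) ⇒ q = 2/3
P2 indiff ⇒ p·5+(1-p)·1 = p·7+(1-p)·0 ⇒ p(-2) = (1-p)(-1) ⇒ p = 1/3

(p,q) = (1/3, 2/3)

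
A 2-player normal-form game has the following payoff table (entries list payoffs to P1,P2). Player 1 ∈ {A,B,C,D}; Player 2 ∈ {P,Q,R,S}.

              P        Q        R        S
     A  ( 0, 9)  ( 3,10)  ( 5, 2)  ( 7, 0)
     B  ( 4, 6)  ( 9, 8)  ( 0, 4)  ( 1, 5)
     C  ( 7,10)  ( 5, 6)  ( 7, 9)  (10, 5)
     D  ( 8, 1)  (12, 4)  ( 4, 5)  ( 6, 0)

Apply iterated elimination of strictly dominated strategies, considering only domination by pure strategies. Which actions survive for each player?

P1 drop A (C beats it: P:7>0 Q:5>3 R:7>5 S:10>7)
P1 drop B (D beats it: P:8>4 Q:12>9 R:4>0 S:6>1)
P2 drop Q (R beats it: C:9>6 D:5>4)
P2 drop S (P beats it: C:10>5 D:1>0)
P1→{C,D} P2→{P,R}

IESDS → P1:{C,D} P2:{P,R}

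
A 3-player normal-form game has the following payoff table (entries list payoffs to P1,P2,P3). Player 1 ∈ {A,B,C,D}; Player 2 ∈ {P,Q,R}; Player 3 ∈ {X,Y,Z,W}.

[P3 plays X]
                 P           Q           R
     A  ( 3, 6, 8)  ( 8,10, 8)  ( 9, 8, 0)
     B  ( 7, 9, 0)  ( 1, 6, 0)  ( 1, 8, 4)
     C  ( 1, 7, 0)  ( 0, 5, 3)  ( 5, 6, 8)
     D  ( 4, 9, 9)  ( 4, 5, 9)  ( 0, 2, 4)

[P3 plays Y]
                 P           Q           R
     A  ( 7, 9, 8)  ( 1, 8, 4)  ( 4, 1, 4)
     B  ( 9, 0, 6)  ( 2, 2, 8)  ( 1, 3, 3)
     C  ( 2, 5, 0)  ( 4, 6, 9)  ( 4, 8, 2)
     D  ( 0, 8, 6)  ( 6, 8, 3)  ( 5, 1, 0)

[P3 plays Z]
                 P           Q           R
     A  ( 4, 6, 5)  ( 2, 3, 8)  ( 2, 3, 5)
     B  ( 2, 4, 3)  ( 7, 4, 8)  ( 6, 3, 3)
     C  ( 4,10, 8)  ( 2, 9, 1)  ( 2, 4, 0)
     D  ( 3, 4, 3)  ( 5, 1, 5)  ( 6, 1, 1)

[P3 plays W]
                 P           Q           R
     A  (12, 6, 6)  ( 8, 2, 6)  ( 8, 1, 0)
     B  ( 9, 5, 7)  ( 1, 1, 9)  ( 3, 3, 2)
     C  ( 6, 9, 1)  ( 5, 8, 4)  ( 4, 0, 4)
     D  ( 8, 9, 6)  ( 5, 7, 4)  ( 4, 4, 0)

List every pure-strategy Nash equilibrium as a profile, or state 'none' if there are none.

(A,P,X): not NE [P1→B gives 7>3; P2→Q gives 10>6]
(A,P,Y): not NE [P1→B gives 9>7]
(A,P,Z): not NE [P3→Y gives 8>5]
(A,P,W): not NE [P3→Y gives 8>6]
(A,Q,X): NE
(A,Q,Y): not NE [P1→D gives 6>1; P2→P gives 9>8; P3→Z gives 8>4]
(A,Q,Z): not NE [P1→B gives 7>2; P2→P gives 6>3]
(A,Q,W): not NE [P2→P gives 6>2; P3→Z gives 8>6]
(A,R,X): not NE [P2→Q gives 10>8; P3→Z gives 5>0]
(A,R,Y): not NE [P1→D gives 5>4; P2→P gives 9>1; P3→Z gives 5>4]
(A,R,Z): not NE [P1→D gives 6>2; P2→P gives 6>3]
(A,R,W): not NE [P2→P gives 6>1; P3→Z gives 5>0]
(B,P,X): not NE [P3→W gives 7>0]
(B,P,Y): not NE [P2→R gives 3>0; P3→W gives 7>6]
(B,P,Z): not NE [P1→C gives 4>2; P3→W gives 7>3]
(B,P,W): not NE [P1→A gives 12>9]
(B,Q,X): not NE [P1→A gives 8>1; P2→P gives 9>6; P3→W gives 9>0]
(B,Q,Y): not NE [P1→D gives 6>2; P2→R gives 3>2; P3→W gives 9>8]
(B,Q,Z): not NE [P3→W gives 9>8]
(B,Q,W): not NE [P1→A gives 8>1; P2→P gives 5>1]
(B,R,X): not NE [P1→A gives 9>1; P2→P gives 9>8]
(B,R,Y): not NE [P1→D gives 5>1; P3→X gives 4>3]
(B,R,Z): not NE [P2→Q gives 4>3; P3→X gives 4>3]
(B,R,W): not NE [P1→A gives 8>3; P2→P gives 5>3; P3→X gives 4>2]
(C,P,X): not NE [P1→B gives 7>1; P3→Z gives 8>0]
(C,P,Y): not NE [P1→B gives 9>2; P2→R gives 8>5; P3→Z gives 8>0]
(C,P,Z): NE
(C,P,W): not NE [P1→A gives 12>6; P3→Z gives 8>1]
(C,Q,X): not NE [P1→A gives 8>0; P2→P gives 7>5; P3→Y gives 9>3]
(C,Q,Y): not NE [P1→D gives 6>4; P2→R gives 8>6]
(C,Q,Z): not NE [P1→B gives 7>2; P2→P gives 10>9; P3→Y gives 9>1]
(C,Q,W): not NE [P1→A gives 8>5; P2→P gives 9>8; P3→Y gives 9>4]
(C,R,X): not NE [P1→A gives 9>5; P2→P gives 7>6]
(C,R,Y): not NE [P1→D gives 5>4; P3→X gives 8>2]
(C,R,Z): not NE [P1→D gives 6>2; P2→P gives 10>4; P3→X gives 8>0]
(C,R,W): not NE [P1→A gives 8>4; P2→P gives 9>0; P3→X gives 8>4]
(D,P,X): not NE [P1→B gives 7>4]
(D,P,Y): not NE [P1→B gives 9>0; P3→X gives 9>6]
(D,P,Z): not NE [P1→C gives 4>3; P3→X gives 9>3]
(D,P,W): not NE [P1→A gives 12>8; P3→X gives 9>6]
(D,Q,X): not NE [P1→A gives 8>4; P2→P gives 9>5]
(D,Q,Y): not NE [P3→X gives 9>3]
(D,Q,Z): not NE [P1→B gives 7>5; P2→P gives 4>1; P3→X gives 9>5]
(D,Q,W): not NE [P1→A gives 8>5; P2→P gives 9>7; P3→X gives 9>4]
(D,R,X): not NE [P1→A gives 9>0; P2→P gives 9>2]
(D,R,Y): not NE [P2→Q gives 8>1; P3→X gives 4>0]
(D,R,Z): not NE [P2→P gives 4>1; P3→X gives 4>1]
(D,R,W): not NE [P1→A gives 8>4; P2→P gives 9>4; P3→X gives 4>0]

NE set: (A,Q,X), (C,P,Z)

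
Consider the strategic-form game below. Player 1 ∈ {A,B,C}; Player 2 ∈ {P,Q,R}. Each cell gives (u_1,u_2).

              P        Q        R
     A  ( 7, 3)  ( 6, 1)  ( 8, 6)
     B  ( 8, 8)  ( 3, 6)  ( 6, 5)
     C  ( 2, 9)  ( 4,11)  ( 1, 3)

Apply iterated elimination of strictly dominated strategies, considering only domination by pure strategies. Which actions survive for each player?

Remaining: P1:{A,B} P2:{P,R}

P1 drop C (A beats it: P:7>2 Q:6>4 R:8>1)
P2 drop Q (P beats it: A:3>1 B:8>6)
P1→{A,B} P2→{P,R}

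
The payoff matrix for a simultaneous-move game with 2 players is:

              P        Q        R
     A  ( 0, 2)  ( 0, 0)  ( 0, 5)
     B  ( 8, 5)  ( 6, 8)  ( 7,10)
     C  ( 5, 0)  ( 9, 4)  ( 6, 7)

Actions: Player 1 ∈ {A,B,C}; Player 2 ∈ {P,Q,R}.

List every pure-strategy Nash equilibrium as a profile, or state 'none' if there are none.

(A,P): not NE [P1→B gives 8>0; P2→R gives 5>2]
(A,Q): not NE [P1→C gives 9>0; P2→R gives 5>0]
(A,R): not NE [P1→B gives 7>0]
(B,P): not NE [P2→R gives 10>5]
(B,Q): not NE [P1→C gives 9>6; P2→R gives 10>8]
(B,R): NE
(C,P): not NE [P1→B gives 8>5; P2→R gives 7>0]
(C,Q): not NE [P2→R gives 7>4]
(C,R): not NE [P1→B gives 7>6]

Nash profiles: (B,R)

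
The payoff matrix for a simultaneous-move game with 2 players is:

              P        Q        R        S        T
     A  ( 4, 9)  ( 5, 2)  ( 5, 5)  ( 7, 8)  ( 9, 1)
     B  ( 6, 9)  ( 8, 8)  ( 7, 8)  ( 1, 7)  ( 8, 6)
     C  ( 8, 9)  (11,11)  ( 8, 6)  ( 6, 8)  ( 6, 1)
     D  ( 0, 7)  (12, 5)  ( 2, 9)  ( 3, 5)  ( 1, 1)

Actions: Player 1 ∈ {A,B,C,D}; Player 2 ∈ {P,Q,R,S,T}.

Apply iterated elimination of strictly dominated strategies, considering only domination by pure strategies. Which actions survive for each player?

Remaining: P1:{C,D} P2:{P,Q,R}

P2 drop S (P beats it: A:9>8 B:9>7 C:9>8 D:7>5)
P2 drop T (P beats it: A:9>1 B:9>6 C:9>1 D:7>1)
P1 drop A (B beats it: P:6>4 Q:8>5 R:7>5)
P1 drop B (C beats it: P:8>6 Q:11>8 R:8>7)
P1→{C,D} P2→{P,Q,R}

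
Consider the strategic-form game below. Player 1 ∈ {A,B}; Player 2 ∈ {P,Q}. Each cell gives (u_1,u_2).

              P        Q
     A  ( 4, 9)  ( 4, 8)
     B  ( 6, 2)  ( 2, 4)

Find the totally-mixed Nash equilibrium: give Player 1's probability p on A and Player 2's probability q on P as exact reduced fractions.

P1 indiff ⇒ q·4+(1-q)·4 = q·6+(1-q)·2 ⇒ q(-2) = (1-q)(-2) ⇒ q = 1/2
P2 indiff ⇒ p·9+(1-p)·2 = p·8+(1-p)·4 ⇒ p(1) = (1-p)(2) ⇒ p = 2/3

p=2/3, q=1/2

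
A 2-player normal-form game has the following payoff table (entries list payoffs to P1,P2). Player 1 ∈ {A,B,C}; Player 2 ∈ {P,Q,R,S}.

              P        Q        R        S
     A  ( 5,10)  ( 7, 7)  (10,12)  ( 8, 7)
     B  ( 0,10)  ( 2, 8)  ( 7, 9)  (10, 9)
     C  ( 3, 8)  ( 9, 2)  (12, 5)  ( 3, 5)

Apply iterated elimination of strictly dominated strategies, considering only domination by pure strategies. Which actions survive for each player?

IESDS → P1:{A,C} P2:{P,R}

P2 drop Q (P beats it: A:10>7 B:10>8 C:8>2)
P2 drop S (P beats it: A:10>7 B:10>9 C:8>5)
P1 drop B (A beats it: P:5>0 R:10>7)
P1→{A,C} P2→{P,R}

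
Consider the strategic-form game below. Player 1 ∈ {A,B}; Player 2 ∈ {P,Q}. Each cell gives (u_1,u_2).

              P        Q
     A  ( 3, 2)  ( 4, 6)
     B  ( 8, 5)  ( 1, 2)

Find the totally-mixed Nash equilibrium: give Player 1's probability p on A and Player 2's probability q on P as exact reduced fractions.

P1 indiff ⇒ q·3+(1-q)·4 = q·8+(1-q)·1 ⇒ q(-5) = (1-q)(-3) ⇒ q = 3/8
P2 indiff ⇒ p·2+(1-p)·5 = p·6+(1-p)·2 ⇒ p(-4) = (1-p)(-3) ⇒ p = 3/7

P1 mixes 3/7 on A; P2 mixes 3/8 on P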